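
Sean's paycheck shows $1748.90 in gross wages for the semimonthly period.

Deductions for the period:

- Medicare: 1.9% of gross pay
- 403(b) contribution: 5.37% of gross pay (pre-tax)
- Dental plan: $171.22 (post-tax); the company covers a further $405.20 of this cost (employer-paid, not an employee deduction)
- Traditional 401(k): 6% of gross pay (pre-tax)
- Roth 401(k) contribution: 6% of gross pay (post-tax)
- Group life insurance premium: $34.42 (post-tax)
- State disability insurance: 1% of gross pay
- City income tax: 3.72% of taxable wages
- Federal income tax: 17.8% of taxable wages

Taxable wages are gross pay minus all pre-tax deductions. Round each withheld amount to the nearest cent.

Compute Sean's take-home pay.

Traditional 401(k): $1748.90 × 0.06 = $104.93
403(b) contribution: $1748.90 × 0.0537 = $93.92
Pre-tax total = $104.93 + $93.92 = $198.85
Taxable wages = $1748.90 − $198.85 = $1550.05
City income tax: $1550.05 × 0.0372 = $57.66
Federal income tax: $1550.05 × 0.178 = $275.91
State disability insurance: $1748.90 × 0.01 = $17.49
Medicare: $1748.90 × 0.019 = $33.23
Roth 401(k) contribution: $1748.90 × 0.06 = $104.93
Group life insurance premium: $34.42
Dental plan: $171.22
(Employer's $405.20 toward dental plan is not withheld from the employee.)
Total deductions = $104.93 + $93.92 + $57.66 + $275.91 + $17.49 + $33.23 + $104.93 + $34.42 + $171.22 = $893.71
Net pay = $1748.90 − $893.71 = $855.19

$855.19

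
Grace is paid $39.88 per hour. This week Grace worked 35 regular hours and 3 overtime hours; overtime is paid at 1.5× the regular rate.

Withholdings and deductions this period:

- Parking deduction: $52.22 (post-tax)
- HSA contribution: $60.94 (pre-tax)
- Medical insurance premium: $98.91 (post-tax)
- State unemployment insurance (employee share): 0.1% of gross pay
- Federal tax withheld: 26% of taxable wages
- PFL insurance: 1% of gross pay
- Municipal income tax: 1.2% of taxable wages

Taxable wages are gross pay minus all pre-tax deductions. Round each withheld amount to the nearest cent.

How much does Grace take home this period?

Regular pay: 35 × $39.88 = $1395.80
Overtime pay: 3 × $39.88 × 1.5 = $179.46
Gross pay = $1395.80 + $179.46 = $1575.26
HSA contribution: $60.94
Taxable wages = $1575.26 − $60.94 = $1514.32
Municipal income tax: $1514.32 × 0.012 = $18.17
Federal tax withheld: $1514.32 × 0.26 = $393.72
State unemployment insurance (employee share): $1575.26 × 0.001 = $1.58
PFL insurance: $1575.26 × 0.01 = $15.75
Parking deduction: $52.22
Medical insurance premium: $98.91
Total deductions = $60.94 + $18.17 + $393.72 + $1.58 + $15.75 + $52.22 + $98.91 = $641.29
Net pay = $1575.26 − $641.29 = $933.97

$933.97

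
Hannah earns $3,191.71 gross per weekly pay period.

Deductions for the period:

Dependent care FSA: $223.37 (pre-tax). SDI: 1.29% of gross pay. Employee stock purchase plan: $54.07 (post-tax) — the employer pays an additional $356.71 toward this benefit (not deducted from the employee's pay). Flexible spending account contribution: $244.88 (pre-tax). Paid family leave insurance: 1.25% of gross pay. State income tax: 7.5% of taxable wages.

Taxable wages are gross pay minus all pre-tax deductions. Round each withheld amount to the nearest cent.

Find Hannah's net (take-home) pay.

$2,384.06

Dependent care FSA: $223.37
Flexible spending account contribution: $244.88
Pre-tax total = $223.37 + $244.88 = $468.25
Taxable wages = $3,191.71 − $468.25 = $2,723.46
State income tax: $2,723.46 × 0.075 = $204.26
SDI: $3,191.71 × 0.0129 = $41.17
Paid family leave insurance: $3,191.71 × 0.0125 = $39.90
Employee stock purchase plan: $54.07
(Employer's $356.71 toward employee stock purchase plan is not withheld from the employee.)
Total deductions = $223.37 + $244.88 + $204.26 + $41.17 + $39.90 + $54.07 = $807.65
Net pay = $3,191.71 − $807.65 = $2,384.06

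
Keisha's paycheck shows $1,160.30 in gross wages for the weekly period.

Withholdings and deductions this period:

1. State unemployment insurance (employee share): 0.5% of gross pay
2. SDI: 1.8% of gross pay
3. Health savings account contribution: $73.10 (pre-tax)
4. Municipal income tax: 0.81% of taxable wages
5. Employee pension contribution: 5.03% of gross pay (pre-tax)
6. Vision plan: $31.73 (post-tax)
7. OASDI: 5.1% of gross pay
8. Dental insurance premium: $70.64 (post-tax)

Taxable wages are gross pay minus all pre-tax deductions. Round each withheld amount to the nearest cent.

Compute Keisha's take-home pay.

Employee pension contribution: $1,160.30 × 0.0503 = $58.36
Health savings account contribution: $73.10
Pre-tax total = $58.36 + $73.10 = $131.46
Taxable wages = $1,160.30 − $131.46 = $1,028.84
Municipal income tax: $1,028.84 × 0.0081 = $8.33
SDI: $1,160.30 × 0.018 = $20.89
OASDI: $1,160.30 × 0.051 = $59.18
State unemployment insurance (employee share): $1,160.30 × 0.005 = $5.80
Dental insurance premium: $70.64
Vision plan: $31.73
Total deductions = $58.36 + $73.10 + $8.33 + $20.89 + $59.18 + $5.80 + $70.64 + $31.73 = $328.03
Net pay = $1,160.30 − $328.03 = $832.27

$832.27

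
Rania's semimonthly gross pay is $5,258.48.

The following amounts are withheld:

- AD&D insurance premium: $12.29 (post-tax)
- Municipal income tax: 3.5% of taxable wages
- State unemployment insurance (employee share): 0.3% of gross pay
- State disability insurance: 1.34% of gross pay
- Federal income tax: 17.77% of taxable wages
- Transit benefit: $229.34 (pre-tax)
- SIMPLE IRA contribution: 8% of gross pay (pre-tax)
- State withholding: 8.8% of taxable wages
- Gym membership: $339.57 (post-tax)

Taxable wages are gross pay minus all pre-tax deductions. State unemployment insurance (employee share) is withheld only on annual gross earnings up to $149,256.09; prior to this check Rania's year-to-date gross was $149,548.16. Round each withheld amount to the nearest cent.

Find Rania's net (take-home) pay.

$2,800.38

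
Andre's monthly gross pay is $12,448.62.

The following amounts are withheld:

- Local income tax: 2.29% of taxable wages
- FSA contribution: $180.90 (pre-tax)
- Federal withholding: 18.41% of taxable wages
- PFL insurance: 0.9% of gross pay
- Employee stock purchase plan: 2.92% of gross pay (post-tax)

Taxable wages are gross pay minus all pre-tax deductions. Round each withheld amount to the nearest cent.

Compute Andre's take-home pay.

$9,252.76

FSA contribution: $180.90
Taxable wages = $12,448.62 − $180.90 = $12,267.72
Federal withholding: $12,267.72 × 0.1841 = $2,258.49
Local income tax: $12,267.72 × 0.0229 = $280.93
PFL insurance: $12,448.62 × 0.009 = $112.04
Employee stock purchase plan: $12,448.62 × 0.0292 = $363.50
Total deductions = $180.90 + $2,258.49 + $280.93 + $112.04 + $363.50 = $3,195.86
Net pay = $12,448.62 − $3,195.86 = $9,252.76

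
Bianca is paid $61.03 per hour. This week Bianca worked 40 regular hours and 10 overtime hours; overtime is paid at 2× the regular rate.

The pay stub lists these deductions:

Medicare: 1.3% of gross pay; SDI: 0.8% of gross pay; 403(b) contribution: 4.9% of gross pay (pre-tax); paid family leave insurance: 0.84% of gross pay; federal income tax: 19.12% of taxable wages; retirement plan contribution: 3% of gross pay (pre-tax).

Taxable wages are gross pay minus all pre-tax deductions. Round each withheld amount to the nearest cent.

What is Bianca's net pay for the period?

$2,620.04

Regular pay: 40 × $61.03 = $2,441.20
Overtime pay: 10 × $61.03 × 2 = $1,220.60
Gross pay = $2,441.20 + $1,220.60 = $3,661.80
Retirement plan contribution: $3,661.80 × 0.03 = $109.85
403(b) contribution: $3,661.80 × 0.049 = $179.43
Pre-tax total = $109.85 + $179.43 = $289.28
Taxable wages = $3,661.80 − $289.28 = $3,372.52
Federal income tax: $3,372.52 × 0.1912 = $644.83
Paid family leave insurance: $3,661.80 × 0.0084 = $30.76
SDI: $3,661.80 × 0.008 = $29.29
Medicare: $3,661.80 × 0.013 = $47.60
Total deductions = $109.85 + $179.43 + $644.83 + $30.76 + $29.29 + $47.60 = $1,041.76
Net pay = $3,661.80 − $1,041.76 = $2,620.04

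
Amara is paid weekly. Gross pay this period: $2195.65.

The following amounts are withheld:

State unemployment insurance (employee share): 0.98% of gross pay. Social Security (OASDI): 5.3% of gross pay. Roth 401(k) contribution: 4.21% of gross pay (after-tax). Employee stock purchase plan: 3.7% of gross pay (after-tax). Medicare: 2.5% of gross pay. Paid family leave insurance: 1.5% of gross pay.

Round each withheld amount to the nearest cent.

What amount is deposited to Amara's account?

$1796.26

Medicare: $2195.65 × 0.025 = $54.89
Paid family leave insurance: $2195.65 × 0.015 = $32.93
State unemployment insurance (employee share): $2195.65 × 0.0098 = $21.52
Social Security (OASDI): $2195.65 × 0.053 = $116.37
Employee stock purchase plan: $2195.65 × 0.037 = $81.24
Roth 401(k) contribution: $2195.65 × 0.0421 = $92.44
Total deductions = $54.89 + $32.93 + $21.52 + $116.37 + $81.24 + $92.44 = $399.39
Net pay = $2195.65 − $399.39 = $1796.26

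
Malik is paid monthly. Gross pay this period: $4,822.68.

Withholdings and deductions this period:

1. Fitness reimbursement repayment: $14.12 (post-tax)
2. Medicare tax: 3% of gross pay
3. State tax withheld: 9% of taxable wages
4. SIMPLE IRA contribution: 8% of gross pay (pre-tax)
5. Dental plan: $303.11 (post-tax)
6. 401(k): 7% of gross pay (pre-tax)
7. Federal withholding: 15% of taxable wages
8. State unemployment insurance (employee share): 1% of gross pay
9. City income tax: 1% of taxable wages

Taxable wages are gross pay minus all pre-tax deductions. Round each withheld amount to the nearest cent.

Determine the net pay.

$2,564.32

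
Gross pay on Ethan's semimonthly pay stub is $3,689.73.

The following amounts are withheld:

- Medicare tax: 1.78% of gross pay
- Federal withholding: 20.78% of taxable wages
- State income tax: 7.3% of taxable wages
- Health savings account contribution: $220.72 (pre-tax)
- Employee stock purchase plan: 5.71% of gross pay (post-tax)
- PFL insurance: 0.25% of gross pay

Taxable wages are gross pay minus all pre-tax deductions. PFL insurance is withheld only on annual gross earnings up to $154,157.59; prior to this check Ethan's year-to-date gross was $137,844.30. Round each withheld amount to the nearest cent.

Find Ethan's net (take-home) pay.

$2,209.33

Health savings account contribution: $220.72
Taxable wages = $3,689.73 − $220.72 = $3,469.01
Federal withholding: $3,469.01 × 0.2078 = $720.86
State income tax: $3,469.01 × 0.073 = $253.24
Medicare tax: $3,689.73 × 0.0178 = $65.68
PFL insurance: cap not yet reached, full $3,689.73 is subject → $3,689.73 × 0.0025 = $9.22
Employee stock purchase plan: $3,689.73 × 0.0571 = $210.68
Total deductions = $220.72 + $720.86 + $253.24 + $65.68 + $9.22 + $210.68 = $1,480.40
Net pay = $3,689.73 − $1,480.40 = $2,209.33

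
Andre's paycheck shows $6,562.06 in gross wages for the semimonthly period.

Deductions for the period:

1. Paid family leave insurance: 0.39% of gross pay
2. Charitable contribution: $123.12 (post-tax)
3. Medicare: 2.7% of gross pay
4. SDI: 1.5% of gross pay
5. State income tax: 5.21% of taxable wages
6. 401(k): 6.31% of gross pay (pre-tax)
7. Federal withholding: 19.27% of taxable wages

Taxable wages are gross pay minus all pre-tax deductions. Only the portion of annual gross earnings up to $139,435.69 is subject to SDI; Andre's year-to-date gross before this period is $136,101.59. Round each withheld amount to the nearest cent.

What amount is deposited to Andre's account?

401(k): $6,562.06 × 0.0631 = $414.07
Taxable wages = $6,562.06 − $414.07 = $6,147.99
State income tax: $6,147.99 × 0.0521 = $320.31
Federal withholding: $6,147.99 × 0.1927 = $1,184.72
Paid family leave insurance: $6,562.06 × 0.0039 = $25.59
Medicare: $6,562.06 × 0.027 = $177.18
SDI: only $139,435.69 − $136,101.59 = $3,334.10 of this check is subject → $3,334.10 × 0.015 = $50.01
Charitable contribution: $123.12
Total deductions = $414.07 + $320.31 + $1,184.72 + $25.59 + $177.18 + $50.01 + $123.12 = $2,295.00
Net pay = $6,562.06 − $2,295.00 = $4,267.06

$4,267.06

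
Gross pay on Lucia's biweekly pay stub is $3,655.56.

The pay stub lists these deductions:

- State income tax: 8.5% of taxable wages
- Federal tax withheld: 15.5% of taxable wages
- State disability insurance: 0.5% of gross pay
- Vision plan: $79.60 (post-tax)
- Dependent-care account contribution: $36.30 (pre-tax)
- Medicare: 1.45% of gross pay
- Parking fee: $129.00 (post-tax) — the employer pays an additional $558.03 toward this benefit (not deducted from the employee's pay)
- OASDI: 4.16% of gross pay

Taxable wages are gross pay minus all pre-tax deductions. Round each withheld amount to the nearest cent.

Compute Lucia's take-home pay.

$2,318.67

Dependent-care account contribution: $36.30
Taxable wages = $3,655.56 − $36.30 = $3,619.26
State income tax: $3,619.26 × 0.085 = $307.64
Federal tax withheld: $3,619.26 × 0.155 = $560.99
OASDI: $3,655.56 × 0.0416 = $152.07
State disability insurance: $3,655.56 × 0.005 = $18.28
Medicare: $3,655.56 × 0.0145 = $53.01
Parking fee: $129.00
Vision plan: $79.60
(Employer's $558.03 toward parking fee is not withheld from the employee.)
Total deductions = $36.30 + $307.64 + $560.99 + $152.07 + $18.28 + $53.01 + $129.00 + $79.60 = $1,336.89
Net pay = $3,655.56 − $1,336.89 = $2,318.67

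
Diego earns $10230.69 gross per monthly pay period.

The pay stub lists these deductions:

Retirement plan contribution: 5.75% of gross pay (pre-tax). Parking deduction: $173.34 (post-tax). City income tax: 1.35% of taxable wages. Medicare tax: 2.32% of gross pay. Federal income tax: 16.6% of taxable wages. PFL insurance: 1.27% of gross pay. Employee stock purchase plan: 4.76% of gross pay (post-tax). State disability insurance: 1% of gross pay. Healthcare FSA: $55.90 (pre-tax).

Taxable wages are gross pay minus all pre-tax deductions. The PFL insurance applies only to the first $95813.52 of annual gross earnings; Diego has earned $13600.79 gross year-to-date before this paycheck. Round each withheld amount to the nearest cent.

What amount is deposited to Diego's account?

$6735.84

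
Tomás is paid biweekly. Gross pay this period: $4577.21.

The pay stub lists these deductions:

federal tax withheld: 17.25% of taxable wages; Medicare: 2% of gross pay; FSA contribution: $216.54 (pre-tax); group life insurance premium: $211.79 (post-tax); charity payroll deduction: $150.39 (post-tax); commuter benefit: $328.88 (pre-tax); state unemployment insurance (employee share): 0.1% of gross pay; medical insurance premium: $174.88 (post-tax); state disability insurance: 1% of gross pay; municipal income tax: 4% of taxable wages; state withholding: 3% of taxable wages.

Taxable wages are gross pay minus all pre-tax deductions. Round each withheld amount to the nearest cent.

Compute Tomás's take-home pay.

FSA contribution: $216.54
Commuter benefit: $328.88
Pre-tax total = $216.54 + $328.88 = $545.42
Taxable wages = $4577.21 − $545.42 = $4031.79
State withholding: $4031.79 × 0.03 = $120.95
Federal tax withheld: $4031.79 × 0.1725 = $695.48
Municipal income tax: $4031.79 × 0.04 = $161.27
Medicare: $4577.21 × 0.02 = $91.54
State unemployment insurance (employee share): $4577.21 × 0.001 = $4.58
State disability insurance: $4577.21 × 0.01 = $45.77
Medical insurance premium: $174.88
Charity payroll deduction: $150.39
Group life insurance premium: $211.79
Total deductions = $216.54 + $328.88 + $120.95 + $695.48 + $161.27 + $91.54 + $4.58 + $45.77 + $174.88 + $150.39 + $211.79 = $2202.07
Net pay = $4577.21 − $2202.07 = $2375.14

$2375.14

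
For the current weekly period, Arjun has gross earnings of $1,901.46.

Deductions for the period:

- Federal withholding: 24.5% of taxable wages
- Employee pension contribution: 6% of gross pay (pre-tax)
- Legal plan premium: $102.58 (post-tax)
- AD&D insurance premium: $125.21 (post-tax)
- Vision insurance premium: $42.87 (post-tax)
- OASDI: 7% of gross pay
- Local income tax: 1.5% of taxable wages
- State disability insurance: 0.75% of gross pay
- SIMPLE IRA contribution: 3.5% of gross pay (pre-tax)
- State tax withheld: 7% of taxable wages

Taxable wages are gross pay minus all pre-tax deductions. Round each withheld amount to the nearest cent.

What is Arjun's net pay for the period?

$734.93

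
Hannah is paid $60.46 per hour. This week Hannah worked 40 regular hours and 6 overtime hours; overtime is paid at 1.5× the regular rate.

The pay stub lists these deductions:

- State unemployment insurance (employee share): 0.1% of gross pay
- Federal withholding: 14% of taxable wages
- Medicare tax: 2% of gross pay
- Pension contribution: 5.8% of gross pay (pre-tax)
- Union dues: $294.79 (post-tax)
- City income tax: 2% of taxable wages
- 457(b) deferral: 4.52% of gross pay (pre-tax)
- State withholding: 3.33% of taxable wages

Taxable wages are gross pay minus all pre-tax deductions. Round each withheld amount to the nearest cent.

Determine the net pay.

$1786.24

Regular pay: 40 × $60.46 = $2418.40
Overtime pay: 6 × $60.46 × 1.5 = $544.14
Gross pay = $2418.40 + $544.14 = $2962.54
Pension contribution: $2962.54 × 0.058 = $171.83
457(b) deferral: $2962.54 × 0.0452 = $133.91
Pre-tax total = $171.83 + $133.91 = $305.74
Taxable wages = $2962.54 − $305.74 = $2656.80
City income tax: $2656.80 × 0.02 = $53.14
Federal withholding: $2656.80 × 0.14 = $371.95
State withholding: $2656.80 × 0.0333 = $88.47
State unemployment insurance (employee share): $2962.54 × 0.001 = $2.96
Medicare tax: $2962.54 × 0.02 = $59.25
Union dues: $294.79
Total deductions = $171.83 + $133.91 + $53.14 + $371.95 + $88.47 + $2.96 + $59.25 + $294.79 = $1176.30
Net pay = $2962.54 − $1176.30 = $1786.24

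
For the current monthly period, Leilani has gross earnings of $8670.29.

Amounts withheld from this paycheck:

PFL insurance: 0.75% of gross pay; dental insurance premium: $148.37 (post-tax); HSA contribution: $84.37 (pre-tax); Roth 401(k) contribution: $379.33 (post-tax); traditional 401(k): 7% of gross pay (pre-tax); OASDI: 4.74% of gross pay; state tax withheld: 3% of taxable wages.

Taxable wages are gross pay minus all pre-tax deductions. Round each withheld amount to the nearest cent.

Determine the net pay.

Traditional 401(k): $8670.29 × 0.07 = $606.92
HSA contribution: $84.37
Pre-tax total = $606.92 + $84.37 = $691.29
Taxable wages = $8670.29 − $691.29 = $7979.00
State tax withheld: $7979.00 × 0.03 = $239.37
OASDI: $8670.29 × 0.0474 = $410.97
PFL insurance: $8670.29 × 0.0075 = $65.03
Dental insurance premium: $148.37
Roth 401(k) contribution: $379.33
Total deductions = $606.92 + $84.37 + $239.37 + $410.97 + $65.03 + $148.37 + $379.33 = $1934.36
Net pay = $8670.29 − $1934.36 = $6735.93

$6735.93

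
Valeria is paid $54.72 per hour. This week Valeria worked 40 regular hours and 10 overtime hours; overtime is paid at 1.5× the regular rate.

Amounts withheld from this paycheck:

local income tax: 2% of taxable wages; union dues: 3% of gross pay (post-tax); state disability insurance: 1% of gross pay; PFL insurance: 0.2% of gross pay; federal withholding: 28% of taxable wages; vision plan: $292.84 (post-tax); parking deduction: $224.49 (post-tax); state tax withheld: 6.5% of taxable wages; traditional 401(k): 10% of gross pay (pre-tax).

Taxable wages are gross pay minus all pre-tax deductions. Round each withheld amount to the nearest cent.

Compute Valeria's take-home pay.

$1076.25

Regular pay: 40 × $54.72 = $2188.80
Overtime pay: 10 × $54.72 × 1.5 = $820.80
Gross pay = $2188.80 + $820.80 = $3009.60
Traditional 401(k): $3009.60 × 0.1 = $300.96
Taxable wages = $3009.60 − $300.96 = $2708.64
Federal withholding: $2708.64 × 0.28 = $758.42
State tax withheld: $2708.64 × 0.065 = $176.06
Local income tax: $2708.64 × 0.02 = $54.17
State disability insurance: $3009.60 × 0.01 = $30.10
PFL insurance: $3009.60 × 0.002 = $6.02
Union dues: $3009.60 × 0.03 = $90.29
Vision plan: $292.84
Parking deduction: $224.49
Total deductions = $300.96 + $758.42 + $176.06 + $54.17 + $30.10 + $6.02 + $90.29 + $292.84 + $224.49 = $1933.35
Net pay = $3009.60 − $1933.35 = $1076.25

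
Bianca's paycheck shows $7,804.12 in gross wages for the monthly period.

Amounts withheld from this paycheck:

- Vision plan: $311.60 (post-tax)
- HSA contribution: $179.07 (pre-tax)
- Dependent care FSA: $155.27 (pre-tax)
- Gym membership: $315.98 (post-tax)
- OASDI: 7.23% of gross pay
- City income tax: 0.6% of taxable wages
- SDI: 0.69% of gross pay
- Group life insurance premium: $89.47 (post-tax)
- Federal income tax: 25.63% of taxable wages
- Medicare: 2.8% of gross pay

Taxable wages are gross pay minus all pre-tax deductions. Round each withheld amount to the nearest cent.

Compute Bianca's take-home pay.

HSA contribution: $179.07
Dependent care FSA: $155.27
Pre-tax total = $179.07 + $155.27 = $334.34
Taxable wages = $7,804.12 − $334.34 = $7,469.78
City income tax: $7,469.78 × 0.006 = $44.82
Federal income tax: $7,469.78 × 0.2563 = $1,914.50
OASDI: $7,804.12 × 0.0723 = $564.24
Medicare: $7,804.12 × 0.028 = $218.52
SDI: $7,804.12 × 0.0069 = $53.85
Group life insurance premium: $89.47
Vision plan: $311.60
Gym membership: $315.98
Total deductions = $179.07 + $155.27 + $44.82 + $1,914.50 + $564.24 + $218.52 + $53.85 + $89.47 + $311.60 + $315.98 = $3,847.32
Net pay = $7,804.12 − $3,847.32 = $3,956.80

$3,956.80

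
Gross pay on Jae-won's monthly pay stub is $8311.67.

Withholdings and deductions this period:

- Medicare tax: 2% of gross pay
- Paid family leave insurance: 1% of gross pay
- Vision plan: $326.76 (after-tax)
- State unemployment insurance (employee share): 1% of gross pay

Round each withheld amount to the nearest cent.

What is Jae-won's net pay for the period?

$7652.44

Paid family leave insurance: $8311.67 × 0.01 = $83.12
Medicare tax: $8311.67 × 0.02 = $166.23
State unemployment insurance (employee share): $8311.67 × 0.01 = $83.12
Vision plan: $326.76
Total deductions = $83.12 + $166.23 + $83.12 + $326.76 = $659.23
Net pay = $8311.67 − $659.23 = $7652.44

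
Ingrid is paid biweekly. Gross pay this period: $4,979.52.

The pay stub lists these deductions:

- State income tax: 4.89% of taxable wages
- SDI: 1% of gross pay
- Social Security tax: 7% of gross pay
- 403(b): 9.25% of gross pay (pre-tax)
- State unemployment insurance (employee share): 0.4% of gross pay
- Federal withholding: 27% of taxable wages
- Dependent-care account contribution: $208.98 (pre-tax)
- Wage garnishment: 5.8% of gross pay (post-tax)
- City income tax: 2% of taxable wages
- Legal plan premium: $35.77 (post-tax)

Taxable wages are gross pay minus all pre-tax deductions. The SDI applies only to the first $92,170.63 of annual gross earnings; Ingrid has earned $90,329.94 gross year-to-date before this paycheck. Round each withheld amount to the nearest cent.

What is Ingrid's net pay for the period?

403(b): $4,979.52 × 0.0925 = $460.61
Dependent-care account contribution: $208.98
Pre-tax total = $460.61 + $208.98 = $669.59
Taxable wages = $4,979.52 − $669.59 = $4,309.93
State income tax: $4,309.93 × 0.0489 = $210.76
Federal withholding: $4,309.93 × 0.27 = $1,163.68
City income tax: $4,309.93 × 0.02 = $86.20
State unemployment insurance (employee share): $4,979.52 × 0.004 = $19.92
Social Security tax: $4,979.52 × 0.07 = $348.57
SDI: only $92,170.63 − $90,329.94 = $1,840.69 of this check is subject → $1,840.69 × 0.01 = $18.41
Legal plan premium: $35.77
Wage garnishment: $4,979.52 × 0.058 = $288.81
Total deductions = $460.61 + $208.98 + $210.76 + $1,163.68 + $86.20 + $19.92 + $348.57 + $18.41 + $35.77 + $288.81 = $2,841.71
Net pay = $4,979.52 − $2,841.71 = $2,137.81

$2,137.81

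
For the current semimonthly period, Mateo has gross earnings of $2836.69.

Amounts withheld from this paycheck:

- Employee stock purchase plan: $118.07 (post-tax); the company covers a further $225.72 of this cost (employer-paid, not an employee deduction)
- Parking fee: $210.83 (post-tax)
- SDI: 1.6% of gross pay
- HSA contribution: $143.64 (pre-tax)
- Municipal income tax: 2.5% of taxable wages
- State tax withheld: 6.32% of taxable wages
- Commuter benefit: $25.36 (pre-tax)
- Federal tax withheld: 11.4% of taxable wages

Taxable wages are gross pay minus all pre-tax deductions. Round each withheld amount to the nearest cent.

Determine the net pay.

$1753.99

Commuter benefit: $25.36
HSA contribution: $143.64
Pre-tax total = $25.36 + $143.64 = $169.00
Taxable wages = $2836.69 − $169.00 = $2667.69
Municipal income tax: $2667.69 × 0.025 = $66.69
Federal tax withheld: $2667.69 × 0.114 = $304.12
State tax withheld: $2667.69 × 0.0632 = $168.60
SDI: $2836.69 × 0.016 = $45.39
Parking fee: $210.83
Employee stock purchase plan: $118.07
(Employer's $225.72 toward employee stock purchase plan is not withheld from the employee.)
Total deductions = $25.36 + $143.64 + $66.69 + $304.12 + $168.60 + $45.39 + $210.83 + $118.07 = $1082.70
Net pay = $2836.69 − $1082.70 = $1753.99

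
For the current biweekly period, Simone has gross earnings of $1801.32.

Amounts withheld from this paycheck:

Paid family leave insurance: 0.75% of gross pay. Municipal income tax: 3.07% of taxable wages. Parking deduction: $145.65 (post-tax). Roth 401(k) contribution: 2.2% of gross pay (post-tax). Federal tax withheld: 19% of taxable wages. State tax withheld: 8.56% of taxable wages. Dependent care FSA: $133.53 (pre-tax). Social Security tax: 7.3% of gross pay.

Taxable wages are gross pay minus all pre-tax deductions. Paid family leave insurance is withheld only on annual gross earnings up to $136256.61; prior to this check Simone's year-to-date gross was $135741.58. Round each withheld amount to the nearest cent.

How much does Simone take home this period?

$836.31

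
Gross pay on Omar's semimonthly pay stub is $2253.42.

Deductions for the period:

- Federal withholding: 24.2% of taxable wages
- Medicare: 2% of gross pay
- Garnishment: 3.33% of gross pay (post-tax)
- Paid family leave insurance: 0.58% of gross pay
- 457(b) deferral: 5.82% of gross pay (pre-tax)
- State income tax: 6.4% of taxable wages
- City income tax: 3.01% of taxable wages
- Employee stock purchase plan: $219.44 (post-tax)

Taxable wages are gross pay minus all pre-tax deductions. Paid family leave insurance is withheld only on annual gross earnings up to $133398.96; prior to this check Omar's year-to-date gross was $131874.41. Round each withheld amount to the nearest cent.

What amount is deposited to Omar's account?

$1060.58

457(b) deferral: $2253.42 × 0.0582 = $131.15
Taxable wages = $2253.42 − $131.15 = $2122.27
Federal withholding: $2122.27 × 0.242 = $513.59
City income tax: $2122.27 × 0.0301 = $63.88
State income tax: $2122.27 × 0.064 = $135.83
Paid family leave insurance: only $133398.96 − $131874.41 = $1524.55 of this check is subject → $1524.55 × 0.0058 = $8.84
Medicare: $2253.42 × 0.02 = $45.07
Employee stock purchase plan: $219.44
Garnishment: $2253.42 × 0.0333 = $75.04
Total deductions = $131.15 + $513.59 + $63.88 + $135.83 + $8.84 + $45.07 + $219.44 + $75.04 = $1192.84
Net pay = $2253.42 − $1192.84 = $1060.58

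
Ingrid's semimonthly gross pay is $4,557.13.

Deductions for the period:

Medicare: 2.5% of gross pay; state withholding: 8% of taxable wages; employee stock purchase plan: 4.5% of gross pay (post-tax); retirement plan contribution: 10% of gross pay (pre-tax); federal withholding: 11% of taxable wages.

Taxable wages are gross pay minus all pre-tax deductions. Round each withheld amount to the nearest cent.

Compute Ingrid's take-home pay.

$3,003.15

Retirement plan contribution: $4,557.13 × 0.1 = $455.71
Taxable wages = $4,557.13 − $455.71 = $4,101.42
State withholding: $4,101.42 × 0.08 = $328.11
Federal withholding: $4,101.42 × 0.11 = $451.16
Medicare: $4,557.13 × 0.025 = $113.93
Employee stock purchase plan: $4,557.13 × 0.045 = $205.07
Total deductions = $455.71 + $328.11 + $451.16 + $113.93 + $205.07 = $1,553.98
Net pay = $4,557.13 − $1,553.98 = $3,003.15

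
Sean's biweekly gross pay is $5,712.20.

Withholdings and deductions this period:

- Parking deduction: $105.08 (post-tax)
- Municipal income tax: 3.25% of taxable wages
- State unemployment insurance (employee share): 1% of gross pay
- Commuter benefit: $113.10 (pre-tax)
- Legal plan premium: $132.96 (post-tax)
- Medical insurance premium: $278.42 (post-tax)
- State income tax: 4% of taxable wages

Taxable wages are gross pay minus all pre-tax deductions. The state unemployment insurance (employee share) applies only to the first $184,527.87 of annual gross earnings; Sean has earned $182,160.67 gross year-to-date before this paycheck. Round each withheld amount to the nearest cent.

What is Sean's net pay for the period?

Commuter benefit: $113.10
Taxable wages = $5,712.20 − $113.10 = $5,599.10
Municipal income tax: $5,599.10 × 0.0325 = $181.97
State income tax: $5,599.10 × 0.04 = $223.96
State unemployment insurance (employee share): only $184,527.87 − $182,160.67 = $2,367.20 of this check is subject → $2,367.20 × 0.01 = $23.67
Parking deduction: $105.08
Medical insurance premium: $278.42
Legal plan premium: $132.96
Total deductions = $113.10 + $181.97 + $223.96 + $23.67 + $105.08 + $278.42 + $132.96 = $1,059.16
Net pay = $5,712.20 − $1,059.16 = $4,653.04

$4,653.04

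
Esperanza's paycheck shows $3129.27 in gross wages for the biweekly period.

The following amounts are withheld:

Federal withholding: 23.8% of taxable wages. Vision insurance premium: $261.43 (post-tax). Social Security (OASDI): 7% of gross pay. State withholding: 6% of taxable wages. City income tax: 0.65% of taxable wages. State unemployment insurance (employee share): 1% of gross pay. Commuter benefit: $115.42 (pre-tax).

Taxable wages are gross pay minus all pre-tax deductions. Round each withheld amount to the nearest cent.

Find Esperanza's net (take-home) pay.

$1584.36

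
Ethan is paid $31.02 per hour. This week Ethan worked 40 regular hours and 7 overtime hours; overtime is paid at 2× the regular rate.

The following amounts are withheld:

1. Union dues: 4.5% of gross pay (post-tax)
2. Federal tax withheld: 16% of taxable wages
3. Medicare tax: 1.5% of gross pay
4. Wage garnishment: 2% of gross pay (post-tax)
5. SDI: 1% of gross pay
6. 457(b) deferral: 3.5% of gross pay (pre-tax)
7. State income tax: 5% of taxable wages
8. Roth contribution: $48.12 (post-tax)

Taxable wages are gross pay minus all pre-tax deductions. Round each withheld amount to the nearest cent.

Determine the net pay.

Regular pay: 40 × $31.02 = $1,240.80
Overtime pay: 7 × $31.02 × 2 = $434.28
Gross pay = $1,240.80 + $434.28 = $1,675.08
457(b) deferral: $1,675.08 × 0.035 = $58.63
Taxable wages = $1,675.08 − $58.63 = $1,616.45
State income tax: $1,616.45 × 0.05 = $80.82
Federal tax withheld: $1,616.45 × 0.16 = $258.63
Medicare tax: $1,675.08 × 0.015 = $25.13
SDI: $1,675.08 × 0.01 = $16.75
Roth contribution: $48.12
Union dues: $1,675.08 × 0.045 = $75.38
Wage garnishment: $1,675.08 × 0.02 = $33.50
Total deductions = $58.63 + $80.82 + $258.63 + $25.13 + $16.75 + $48.12 + $75.38 + $33.50 = $596.96
Net pay = $1,675.08 − $596.96 = $1,078.12

$1,078.12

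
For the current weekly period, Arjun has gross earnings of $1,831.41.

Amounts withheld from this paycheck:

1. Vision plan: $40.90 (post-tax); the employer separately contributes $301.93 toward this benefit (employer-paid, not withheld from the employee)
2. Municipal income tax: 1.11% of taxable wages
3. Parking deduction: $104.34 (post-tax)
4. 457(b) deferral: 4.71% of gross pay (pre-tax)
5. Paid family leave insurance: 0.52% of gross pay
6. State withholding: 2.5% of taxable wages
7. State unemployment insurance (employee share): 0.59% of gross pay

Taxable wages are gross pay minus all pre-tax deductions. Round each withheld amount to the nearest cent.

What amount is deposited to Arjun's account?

457(b) deferral: $1,831.41 × 0.0471 = $86.26
Taxable wages = $1,831.41 − $86.26 = $1,745.15
State withholding: $1,745.15 × 0.025 = $43.63
Municipal income tax: $1,745.15 × 0.0111 = $19.37
Paid family leave insurance: $1,831.41 × 0.0052 = $9.52
State unemployment insurance (employee share): $1,831.41 × 0.0059 = $10.81
Parking deduction: $104.34
Vision plan: $40.90
(Employer's $301.93 toward vision plan is not withheld from the employee.)
Total deductions = $86.26 + $43.63 + $19.37 + $9.52 + $10.81 + $104.34 + $40.90 = $314.83
Net pay = $1,831.41 − $314.83 = $1,516.58

$1,516.58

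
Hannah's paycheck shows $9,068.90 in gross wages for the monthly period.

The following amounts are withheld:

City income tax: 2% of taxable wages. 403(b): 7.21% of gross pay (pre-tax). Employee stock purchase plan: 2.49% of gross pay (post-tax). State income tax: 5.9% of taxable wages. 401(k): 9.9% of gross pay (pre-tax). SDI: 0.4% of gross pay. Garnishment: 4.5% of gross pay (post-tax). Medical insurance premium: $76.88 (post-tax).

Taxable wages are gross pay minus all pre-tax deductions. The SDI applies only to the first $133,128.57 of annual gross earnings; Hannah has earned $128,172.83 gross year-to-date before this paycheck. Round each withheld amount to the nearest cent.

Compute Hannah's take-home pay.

401(k): $9,068.90 × 0.099 = $897.82
403(b): $9,068.90 × 0.0721 = $653.87
Pre-tax total = $897.82 + $653.87 = $1,551.69
Taxable wages = $9,068.90 − $1,551.69 = $7,517.21
City income tax: $7,517.21 × 0.02 = $150.34
State income tax: $7,517.21 × 0.059 = $443.52
SDI: only $133,128.57 − $128,172.83 = $4,955.74 of this check is subject → $4,955.74 × 0.004 = $19.82
Garnishment: $9,068.90 × 0.045 = $408.10
Employee stock purchase plan: $9,068.90 × 0.0249 = $225.82
Medical insurance premium: $76.88
Total deductions = $897.82 + $653.87 + $150.34 + $443.52 + $19.82 + $408.10 + $225.82 + $76.88 = $2,876.17
Net pay = $9,068.90 − $2,876.17 = $6,192.73

$6,192.73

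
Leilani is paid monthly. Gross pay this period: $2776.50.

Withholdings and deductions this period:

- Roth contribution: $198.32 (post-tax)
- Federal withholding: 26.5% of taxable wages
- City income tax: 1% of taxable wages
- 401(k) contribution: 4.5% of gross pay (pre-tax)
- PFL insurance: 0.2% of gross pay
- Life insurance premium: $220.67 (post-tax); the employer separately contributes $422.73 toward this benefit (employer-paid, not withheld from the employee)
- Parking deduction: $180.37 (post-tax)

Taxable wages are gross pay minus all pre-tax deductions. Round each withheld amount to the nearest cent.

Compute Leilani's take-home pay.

$1317.47

401(k) contribution: $2776.50 × 0.045 = $124.94
Taxable wages = $2776.50 − $124.94 = $2651.56
City income tax: $2651.56 × 0.01 = $26.52
Federal withholding: $2651.56 × 0.265 = $702.66
PFL insurance: $2776.50 × 0.002 = $5.55
Parking deduction: $180.37
Roth contribution: $198.32
Life insurance premium: $220.67
(Employer's $422.73 toward life insurance premium is not withheld from the employee.)
Total deductions = $124.94 + $26.52 + $702.66 + $5.55 + $180.37 + $198.32 + $220.67 = $1459.03
Net pay = $2776.50 − $1459.03 = $1317.47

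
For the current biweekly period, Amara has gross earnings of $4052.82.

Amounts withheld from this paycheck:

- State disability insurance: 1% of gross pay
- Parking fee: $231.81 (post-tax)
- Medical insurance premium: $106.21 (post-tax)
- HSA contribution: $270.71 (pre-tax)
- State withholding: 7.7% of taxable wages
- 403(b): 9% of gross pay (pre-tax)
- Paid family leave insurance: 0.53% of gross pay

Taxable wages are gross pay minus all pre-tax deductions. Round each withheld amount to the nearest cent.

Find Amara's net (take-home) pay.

HSA contribution: $270.71
403(b): $4052.82 × 0.09 = $364.75
Pre-tax total = $270.71 + $364.75 = $635.46
Taxable wages = $4052.82 − $635.46 = $3417.36
State withholding: $3417.36 × 0.077 = $263.14
State disability insurance: $4052.82 × 0.01 = $40.53
Paid family leave insurance: $4052.82 × 0.0053 = $21.48
Medical insurance premium: $106.21
Parking fee: $231.81
Total deductions = $270.71 + $364.75 + $263.14 + $40.53 + $21.48 + $106.21 + $231.81 = $1298.63
Net pay = $4052.82 − $1298.63 = $2754.19

$2754.19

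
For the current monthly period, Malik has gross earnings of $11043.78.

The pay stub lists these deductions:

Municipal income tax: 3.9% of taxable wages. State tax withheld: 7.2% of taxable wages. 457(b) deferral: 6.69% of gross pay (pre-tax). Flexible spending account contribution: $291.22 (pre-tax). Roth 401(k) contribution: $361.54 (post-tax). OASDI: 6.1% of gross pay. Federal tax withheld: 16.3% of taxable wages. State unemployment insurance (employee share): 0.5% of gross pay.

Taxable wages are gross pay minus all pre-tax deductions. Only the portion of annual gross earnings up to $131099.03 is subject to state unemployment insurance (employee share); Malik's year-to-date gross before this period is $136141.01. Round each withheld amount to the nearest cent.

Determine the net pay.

$6234.75

457(b) deferral: $11043.78 × 0.0669 = $738.83
Flexible spending account contribution: $291.22
Pre-tax total = $738.83 + $291.22 = $1030.05
Taxable wages = $11043.78 − $1030.05 = $10013.73
Municipal income tax: $10013.73 × 0.039 = $390.54
Federal tax withheld: $10013.73 × 0.163 = $1632.24
State tax withheld: $10013.73 × 0.072 = $720.99
OASDI: $11043.78 × 0.061 = $673.67
State unemployment insurance (employee share): annual cap $131099.03 already reached (YTD $136141.01), so $0.00
Roth 401(k) contribution: $361.54
Total deductions = $738.83 + $291.22 + $390.54 + $1632.24 + $720.99 + $673.67 + $0.00 + $361.54 = $4809.03
Net pay = $11043.78 − $4809.03 = $6234.75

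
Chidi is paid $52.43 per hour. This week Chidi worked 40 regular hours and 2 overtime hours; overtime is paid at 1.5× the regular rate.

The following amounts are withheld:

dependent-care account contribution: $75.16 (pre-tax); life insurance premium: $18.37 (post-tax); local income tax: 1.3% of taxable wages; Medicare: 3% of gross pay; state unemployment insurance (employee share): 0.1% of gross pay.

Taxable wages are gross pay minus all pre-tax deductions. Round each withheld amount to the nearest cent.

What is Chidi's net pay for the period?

$2,062.75

Regular pay: 40 × $52.43 = $2,097.20
Overtime pay: 2 × $52.43 × 1.5 = $157.29
Gross pay = $2,097.20 + $157.29 = $2,254.49
Dependent-care account contribution: $75.16
Taxable wages = $2,254.49 − $75.16 = $2,179.33
Local income tax: $2,179.33 × 0.013 = $28.33
Medicare: $2,254.49 × 0.03 = $67.63
State unemployment insurance (employee share): $2,254.49 × 0.001 = $2.25
Life insurance premium: $18.37
Total deductions = $75.16 + $28.33 + $67.63 + $2.25 + $18.37 = $191.74
Net pay = $2,254.49 − $191.74 = $2,062.75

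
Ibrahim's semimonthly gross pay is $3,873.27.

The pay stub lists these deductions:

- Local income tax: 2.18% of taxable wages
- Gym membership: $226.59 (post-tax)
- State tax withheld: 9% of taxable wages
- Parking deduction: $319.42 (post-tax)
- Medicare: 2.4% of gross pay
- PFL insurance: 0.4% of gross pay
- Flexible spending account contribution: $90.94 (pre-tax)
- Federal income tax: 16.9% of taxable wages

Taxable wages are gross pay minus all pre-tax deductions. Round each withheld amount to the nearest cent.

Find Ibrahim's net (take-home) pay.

$2,065.80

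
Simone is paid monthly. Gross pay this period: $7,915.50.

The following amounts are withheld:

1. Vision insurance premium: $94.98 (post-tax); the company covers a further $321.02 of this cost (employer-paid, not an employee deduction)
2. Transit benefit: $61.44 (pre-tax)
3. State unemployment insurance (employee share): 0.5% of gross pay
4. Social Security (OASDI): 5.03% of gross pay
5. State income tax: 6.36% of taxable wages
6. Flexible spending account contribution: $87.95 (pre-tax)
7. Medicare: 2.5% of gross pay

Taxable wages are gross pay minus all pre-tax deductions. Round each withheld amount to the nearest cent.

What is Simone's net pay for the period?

Transit benefit: $61.44
Flexible spending account contribution: $87.95
Pre-tax total = $61.44 + $87.95 = $149.39
Taxable wages = $7,915.50 − $149.39 = $7,766.11
State income tax: $7,766.11 × 0.0636 = $493.92
State unemployment insurance (employee share): $7,915.50 × 0.005 = $39.58
Social Security (OASDI): $7,915.50 × 0.0503 = $398.15
Medicare: $7,915.50 × 0.025 = $197.89
Vision insurance premium: $94.98
(Employer's $321.02 toward vision insurance premium is not withheld from the employee.)
Total deductions = $61.44 + $87.95 + $493.92 + $39.58 + $398.15 + $197.89 + $94.98 = $1,373.91
Net pay = $7,915.50 − $1,373.91 = $6,541.59

$6,541.59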